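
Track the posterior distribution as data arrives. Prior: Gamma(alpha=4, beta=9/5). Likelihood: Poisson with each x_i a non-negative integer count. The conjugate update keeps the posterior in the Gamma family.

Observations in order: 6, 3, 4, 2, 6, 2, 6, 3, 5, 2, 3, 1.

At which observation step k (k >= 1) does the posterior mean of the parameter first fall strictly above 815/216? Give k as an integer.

k = 9

obs 1: x=6 → posterior Gamma(10, 14/5)
obs 2: x=3 → posterior Gamma(13, 19/5)
obs 3: x=4 → posterior Gamma(17, 24/5)
obs 4: x=2 → posterior Gamma(19, 29/5)
obs 5: x=6 → posterior Gamma(25, 34/5)
obs 6: x=2 → posterior Gamma(27, 39/5)
obs 7: x=6 → posterior Gamma(33, 44/5)
obs 8: x=3 → posterior Gamma(36, 49/5)
obs 9: x=5 → posterior Gamma(41, 54/5)
obs 10: x=2 → posterior Gamma(43, 59/5)
obs 11: x=3 → posterior Gamma(46, 64/5)
obs 12: x=1 → posterior Gamma(47, 69/5)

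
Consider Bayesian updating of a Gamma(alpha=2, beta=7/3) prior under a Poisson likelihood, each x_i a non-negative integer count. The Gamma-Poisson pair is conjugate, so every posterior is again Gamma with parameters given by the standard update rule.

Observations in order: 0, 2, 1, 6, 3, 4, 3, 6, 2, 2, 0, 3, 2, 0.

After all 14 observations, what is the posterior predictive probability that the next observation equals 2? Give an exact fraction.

21073934407214009180143668572206216898245584034259502624173633397/80741546305675303289112206572934716397741704871330596687154511872

obs 1: x=0 → posterior Gamma(2, 10/3)
obs 2: x=2 → posterior Gamma(4, 13/3)
obs 3: x=1 → posterior Gamma(5, 16/3)
obs 4: x=6 → posterior Gamma(11, 19/3)
obs 5: x=3 → posterior Gamma(14, 22/3)
obs 6: x=4 → posterior Gamma(18, 25/3)
obs 7: x=3 → posterior Gamma(21, 28/3)
obs 8: x=6 → posterior Gamma(27, 31/3)
obs 9: x=2 → posterior Gamma(29, 34/3)
obs 10: x=2 → posterior Gamma(31, 37/3)
obs 11: x=0 → posterior Gamma(31, 40/3)
obs 12: x=3 → posterior Gamma(34, 43/3)
obs 13: x=2 → posterior Gamma(36, 46/3)
obs 14: x=0 → posterior Gamma(36, 49/3)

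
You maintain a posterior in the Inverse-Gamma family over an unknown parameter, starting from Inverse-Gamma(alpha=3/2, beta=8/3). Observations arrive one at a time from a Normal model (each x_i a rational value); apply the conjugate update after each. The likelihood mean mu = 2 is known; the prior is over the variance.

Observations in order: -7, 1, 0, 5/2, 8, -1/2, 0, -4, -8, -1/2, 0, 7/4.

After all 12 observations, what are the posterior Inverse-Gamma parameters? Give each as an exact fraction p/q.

alpha=15/2, beta=13639/96

obs 1: x=-7 → posterior Inverse-Gamma(2, 259/6)
obs 2: x=1 → posterior Inverse-Gamma(5/2, 131/3)
obs 3: x=0 → posterior Inverse-Gamma(3, 137/3)
obs 4: x=5/2 → posterior Inverse-Gamma(7/2, 1099/24)
obs 5: x=8 → posterior Inverse-Gamma(4, 1531/24)
obs 6: x=-1/2 → posterior Inverse-Gamma(9/2, 803/12)
obs 7: x=0 → posterior Inverse-Gamma(5, 827/12)
obs 8: x=-4 → posterior Inverse-Gamma(11/2, 1043/12)
obs 9: x=-8 → posterior Inverse-Gamma(6, 1643/12)
obs 10: x=-1/2 → posterior Inverse-Gamma(13/2, 3361/24)
obs 11: x=0 → posterior Inverse-Gamma(7, 3409/24)
obs 12: x=7/4 → posterior Inverse-Gamma(15/2, 13639/96)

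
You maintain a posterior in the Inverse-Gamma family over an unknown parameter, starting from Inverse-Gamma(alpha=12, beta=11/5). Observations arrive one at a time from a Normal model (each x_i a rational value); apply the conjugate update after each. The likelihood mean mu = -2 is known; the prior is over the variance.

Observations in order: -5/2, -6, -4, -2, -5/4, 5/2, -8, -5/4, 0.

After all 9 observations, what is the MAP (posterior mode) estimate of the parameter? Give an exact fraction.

3441/1400

obs 1: x=-5/2 → posterior Inverse-Gamma(25/2, 93/40)
obs 2: x=-6 → posterior Inverse-Gamma(13, 413/40)
obs 3: x=-4 → posterior Inverse-Gamma(27/2, 493/40)
obs 4: x=-2 → posterior Inverse-Gamma(14, 493/40)
obs 5: x=-5/4 → posterior Inverse-Gamma(29/2, 2017/160)
obs 6: x=5/2 → posterior Inverse-Gamma(15, 3637/160)
obs 7: x=-8 → posterior Inverse-Gamma(31/2, 6517/160)
obs 8: x=-5/4 → posterior Inverse-Gamma(16, 3281/80)
obs 9: x=0 → posterior Inverse-Gamma(33/2, 3441/80)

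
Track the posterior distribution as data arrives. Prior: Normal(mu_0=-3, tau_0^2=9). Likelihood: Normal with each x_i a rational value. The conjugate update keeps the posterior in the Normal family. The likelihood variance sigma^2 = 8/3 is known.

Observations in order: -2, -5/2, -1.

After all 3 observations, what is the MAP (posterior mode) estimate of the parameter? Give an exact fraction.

obs 1: x=-2 → posterior Normal(-78/35, 72/35)
obs 2: x=-5/2 → posterior Normal(-291/124, 36/31)
obs 3: x=-1 → posterior Normal(-345/178, 72/89)

-345/178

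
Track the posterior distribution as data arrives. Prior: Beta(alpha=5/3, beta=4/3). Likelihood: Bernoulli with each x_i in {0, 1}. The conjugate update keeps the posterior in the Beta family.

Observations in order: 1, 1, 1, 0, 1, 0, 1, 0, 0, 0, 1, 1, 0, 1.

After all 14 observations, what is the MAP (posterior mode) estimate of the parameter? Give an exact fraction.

26/45

obs 1: x=1 → posterior Beta(8/3, 4/3)
obs 2: x=1 → posterior Beta(11/3, 4/3)
obs 3: x=1 → posterior Beta(14/3, 4/3)
obs 4: x=0 → posterior Beta(14/3, 7/3)
obs 5: x=1 → posterior Beta(17/3, 7/3)
obs 6: x=0 → posterior Beta(17/3, 10/3)
obs 7: x=1 → posterior Beta(20/3, 10/3)
obs 8: x=0 → posterior Beta(20/3, 13/3)
obs 9: x=0 → posterior Beta(20/3, 16/3)
obs 10: x=0 → posterior Beta(20/3, 19/3)
obs 11: x=1 → posterior Beta(23/3, 19/3)
obs 12: x=1 → posterior Beta(26/3, 19/3)
obs 13: x=0 → posterior Beta(26/3, 22/3)
obs 14: x=1 → posterior Beta(29/3, 22/3)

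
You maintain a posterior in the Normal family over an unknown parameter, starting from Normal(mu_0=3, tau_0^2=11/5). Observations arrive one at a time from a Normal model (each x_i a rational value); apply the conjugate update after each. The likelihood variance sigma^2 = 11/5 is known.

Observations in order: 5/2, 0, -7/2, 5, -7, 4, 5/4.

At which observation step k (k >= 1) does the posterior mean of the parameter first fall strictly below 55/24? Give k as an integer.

k = 2

obs 1: x=5/2 → posterior Normal(11/4, 11/10)
obs 2: x=0 → posterior Normal(11/6, 11/15)
obs 3: x=-7/2 → posterior Normal(1/2, 11/20)
obs 4: x=5 → posterior Normal(7/5, 11/25)
obs 5: x=-7 → posterior Normal(0, 11/30)
obs 6: x=4 → posterior Normal(4/7, 11/35)
obs 7: x=5/4 → posterior Normal(21/32, 11/40)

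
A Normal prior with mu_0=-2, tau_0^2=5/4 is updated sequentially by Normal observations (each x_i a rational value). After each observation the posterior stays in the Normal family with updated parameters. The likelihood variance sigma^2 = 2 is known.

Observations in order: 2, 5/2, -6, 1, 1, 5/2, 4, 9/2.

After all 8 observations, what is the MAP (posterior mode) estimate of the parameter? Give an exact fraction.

83/96

obs 1: x=2 → posterior Normal(-6/13, 10/13)
obs 2: x=5/2 → posterior Normal(13/36, 5/9)
obs 3: x=-6 → posterior Normal(-47/46, 10/23)
obs 4: x=1 → posterior Normal(-37/56, 5/14)
obs 5: x=1 → posterior Normal(-9/22, 10/33)
obs 6: x=5/2 → posterior Normal(-1/38, 5/19)
obs 7: x=4 → posterior Normal(19/43, 10/43)
obs 8: x=9/2 → posterior Normal(83/96, 5/24)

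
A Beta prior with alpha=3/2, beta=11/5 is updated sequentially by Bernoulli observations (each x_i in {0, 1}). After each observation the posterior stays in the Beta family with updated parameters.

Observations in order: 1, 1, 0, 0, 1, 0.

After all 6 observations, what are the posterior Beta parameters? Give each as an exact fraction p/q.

obs 1: x=1 → posterior Beta(5/2, 11/5)
obs 2: x=1 → posterior Beta(7/2, 11/5)
obs 3: x=0 → posterior Beta(7/2, 16/5)
obs 4: x=0 → posterior Beta(7/2, 21/5)
obs 5: x=1 → posterior Beta(9/2, 21/5)
obs 6: x=0 → posterior Beta(9/2, 26/5)

alpha=9/2, beta=26/5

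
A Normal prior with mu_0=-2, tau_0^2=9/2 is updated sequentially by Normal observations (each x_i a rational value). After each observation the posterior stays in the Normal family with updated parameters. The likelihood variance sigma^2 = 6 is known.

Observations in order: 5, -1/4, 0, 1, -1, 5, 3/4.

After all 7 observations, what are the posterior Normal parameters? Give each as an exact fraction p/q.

mu_0=47/50, tau_0^2=18/25

obs 1: x=5 → posterior Normal(1, 18/7)
obs 2: x=-1/4 → posterior Normal(5/8, 9/5)
obs 3: x=0 → posterior Normal(25/52, 18/13)
obs 4: x=1 → posterior Normal(37/64, 9/8)
obs 5: x=-1 → posterior Normal(25/76, 18/19)
obs 6: x=5 → posterior Normal(85/88, 9/11)
obs 7: x=3/4 → posterior Normal(47/50, 18/25)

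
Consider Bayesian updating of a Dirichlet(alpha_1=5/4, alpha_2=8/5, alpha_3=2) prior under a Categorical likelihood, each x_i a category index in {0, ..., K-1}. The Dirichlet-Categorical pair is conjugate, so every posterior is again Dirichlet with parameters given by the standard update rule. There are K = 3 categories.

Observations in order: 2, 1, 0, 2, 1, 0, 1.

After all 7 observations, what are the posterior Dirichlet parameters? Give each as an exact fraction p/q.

alpha_1=13/4, alpha_2=23/5, alpha_3=4

obs 1: x=2 → posterior Dirichlet(5/4, 8/5, 3)
obs 2: x=1 → posterior Dirichlet(5/4, 13/5, 3)
obs 3: x=0 → posterior Dirichlet(9/4, 13/5, 3)
obs 4: x=2 → posterior Dirichlet(9/4, 13/5, 4)
obs 5: x=1 → posterior Dirichlet(9/4, 18/5, 4)
obs 6: x=0 → posterior Dirichlet(13/4, 18/5, 4)
obs 7: x=1 → posterior Dirichlet(13/4, 23/5, 4)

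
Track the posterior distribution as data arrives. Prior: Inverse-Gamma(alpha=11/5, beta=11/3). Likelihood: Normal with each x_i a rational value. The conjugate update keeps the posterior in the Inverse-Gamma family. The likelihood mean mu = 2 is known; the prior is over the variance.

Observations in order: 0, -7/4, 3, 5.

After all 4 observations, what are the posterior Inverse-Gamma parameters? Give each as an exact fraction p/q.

alpha=21/5, beta=1699/96

obs 1: x=0 → posterior Inverse-Gamma(27/10, 17/3)
obs 2: x=-7/4 → posterior Inverse-Gamma(16/5, 1219/96)
obs 3: x=3 → posterior Inverse-Gamma(37/10, 1267/96)
obs 4: x=5 → posterior Inverse-Gamma(21/5, 1699/96)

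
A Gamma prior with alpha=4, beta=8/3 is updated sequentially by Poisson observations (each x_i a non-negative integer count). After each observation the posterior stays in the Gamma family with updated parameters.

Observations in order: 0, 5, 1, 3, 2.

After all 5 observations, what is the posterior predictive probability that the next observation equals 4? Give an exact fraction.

16522052365551003534037755/191616816300090472618655744

obs 1: x=0 → posterior Gamma(4, 11/3)
obs 2: x=5 → posterior Gamma(9, 14/3)
obs 3: x=1 → posterior Gamma(10, 17/3)
obs 4: x=3 → posterior Gamma(13, 20/3)
obs 5: x=2 → posterior Gamma(15, 23/3)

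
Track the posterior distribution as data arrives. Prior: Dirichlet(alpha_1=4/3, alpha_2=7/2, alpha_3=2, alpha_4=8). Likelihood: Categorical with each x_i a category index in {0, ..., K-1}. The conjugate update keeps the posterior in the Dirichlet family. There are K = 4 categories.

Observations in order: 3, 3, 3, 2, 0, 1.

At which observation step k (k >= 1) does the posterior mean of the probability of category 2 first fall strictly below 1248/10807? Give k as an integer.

obs 1: x=3 → posterior Dirichlet(4/3, 7/2, 2, 9)
obs 2: x=3 → posterior Dirichlet(4/3, 7/2, 2, 10)
obs 3: x=3 → posterior Dirichlet(4/3, 7/2, 2, 11)
obs 4: x=2 → posterior Dirichlet(4/3, 7/2, 3, 11)
obs 5: x=0 → posterior Dirichlet(7/3, 7/2, 3, 11)
obs 6: x=1 → posterior Dirichlet(7/3, 9/2, 3, 11)

k = 3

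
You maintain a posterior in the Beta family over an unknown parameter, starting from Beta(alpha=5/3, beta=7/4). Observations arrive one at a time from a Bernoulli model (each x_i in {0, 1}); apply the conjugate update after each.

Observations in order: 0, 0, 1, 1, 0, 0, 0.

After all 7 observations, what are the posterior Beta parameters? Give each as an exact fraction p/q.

obs 1: x=0 → posterior Beta(5/3, 11/4)
obs 2: x=0 → posterior Beta(5/3, 15/4)
obs 3: x=1 → posterior Beta(8/3, 15/4)
obs 4: x=1 → posterior Beta(11/3, 15/4)
obs 5: x=0 → posterior Beta(11/3, 19/4)
obs 6: x=0 → posterior Beta(11/3, 23/4)
obs 7: x=0 → posterior Beta(11/3, 27/4)

alpha=11/3, beta=27/4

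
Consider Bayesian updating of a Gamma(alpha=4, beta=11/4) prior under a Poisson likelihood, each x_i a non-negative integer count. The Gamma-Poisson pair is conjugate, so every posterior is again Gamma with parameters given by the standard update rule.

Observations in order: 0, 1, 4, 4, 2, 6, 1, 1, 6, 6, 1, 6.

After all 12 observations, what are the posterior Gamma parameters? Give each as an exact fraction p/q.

alpha=42, beta=59/4

obs 1: x=0 → posterior Gamma(4, 15/4)
obs 2: x=1 → posterior Gamma(5, 19/4)
obs 3: x=4 → posterior Gamma(9, 23/4)
obs 4: x=4 → posterior Gamma(13, 27/4)
obs 5: x=2 → posterior Gamma(15, 31/4)
obs 6: x=6 → posterior Gamma(21, 35/4)
obs 7: x=1 → posterior Gamma(22, 39/4)
obs 8: x=1 → posterior Gamma(23, 43/4)
obs 9: x=6 → posterior Gamma(29, 47/4)
obs 10: x=6 → posterior Gamma(35, 51/4)
obs 11: x=1 → posterior Gamma(36, 55/4)
obs 12: x=6 → posterior Gamma(42, 59/4)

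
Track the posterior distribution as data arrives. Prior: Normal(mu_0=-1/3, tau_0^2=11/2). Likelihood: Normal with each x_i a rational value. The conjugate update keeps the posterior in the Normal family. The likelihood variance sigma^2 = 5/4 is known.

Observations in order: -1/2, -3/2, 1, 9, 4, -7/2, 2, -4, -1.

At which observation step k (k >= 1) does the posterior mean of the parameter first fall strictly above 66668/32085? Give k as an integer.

k = 5

obs 1: x=-1/2 → posterior Normal(-38/81, 55/54)
obs 2: x=-3/2 → posterior Normal(-137/147, 55/98)
obs 3: x=1 → posterior Normal(-1/3, 55/142)
obs 4: x=9 → posterior Normal(523/279, 55/186)
obs 5: x=4 → posterior Normal(787/345, 11/46)
obs 6: x=-7/2 → posterior Normal(556/411, 55/274)
obs 7: x=2 → posterior Normal(688/477, 55/318)
obs 8: x=-4 → posterior Normal(424/543, 55/362)
obs 9: x=-1 → posterior Normal(358/609, 55/406)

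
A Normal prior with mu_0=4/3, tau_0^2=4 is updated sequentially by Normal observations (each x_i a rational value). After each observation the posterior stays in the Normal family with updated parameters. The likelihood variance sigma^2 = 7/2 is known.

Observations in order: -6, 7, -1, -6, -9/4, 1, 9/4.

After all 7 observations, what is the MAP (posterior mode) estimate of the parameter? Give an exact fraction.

-92/189

obs 1: x=-6 → posterior Normal(-116/45, 28/15)
obs 2: x=7 → posterior Normal(52/69, 28/23)
obs 3: x=-1 → posterior Normal(28/93, 28/31)
obs 4: x=-6 → posterior Normal(-116/117, 28/39)
obs 5: x=-9/4 → posterior Normal(-170/141, 28/47)
obs 6: x=1 → posterior Normal(-146/165, 28/55)
obs 7: x=9/4 → posterior Normal(-92/189, 4/9)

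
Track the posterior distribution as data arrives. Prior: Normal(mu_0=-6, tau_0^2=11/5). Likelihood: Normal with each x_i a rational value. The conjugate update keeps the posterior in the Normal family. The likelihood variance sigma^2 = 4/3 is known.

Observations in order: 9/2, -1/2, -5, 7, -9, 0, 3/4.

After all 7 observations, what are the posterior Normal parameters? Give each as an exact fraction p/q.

mu_0=-777/1004, tau_0^2=44/251

obs 1: x=9/2 → posterior Normal(57/106, 44/53)
obs 2: x=-1/2 → posterior Normal(6/43, 22/43)
obs 3: x=-5 → posterior Normal(-9/7, 44/119)
obs 4: x=7 → posterior Normal(39/76, 11/38)
obs 5: x=-9 → posterior Normal(-219/185, 44/185)
obs 6: x=0 → posterior Normal(-219/218, 22/109)
obs 7: x=3/4 → posterior Normal(-777/1004, 44/251)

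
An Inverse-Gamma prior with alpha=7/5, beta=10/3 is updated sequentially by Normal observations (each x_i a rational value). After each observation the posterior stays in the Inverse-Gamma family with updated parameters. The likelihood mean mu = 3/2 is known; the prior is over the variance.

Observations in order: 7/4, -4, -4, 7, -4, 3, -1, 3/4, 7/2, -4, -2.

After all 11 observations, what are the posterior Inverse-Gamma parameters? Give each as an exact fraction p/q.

alpha=69/10, beta=4399/48

obs 1: x=7/4 → posterior Inverse-Gamma(19/10, 323/96)
obs 2: x=-4 → posterior Inverse-Gamma(12/5, 1775/96)
obs 3: x=-4 → posterior Inverse-Gamma(29/10, 3227/96)
obs 4: x=7 → posterior Inverse-Gamma(17/5, 4679/96)
obs 5: x=-4 → posterior Inverse-Gamma(39/10, 6131/96)
obs 6: x=3 → posterior Inverse-Gamma(22/5, 6239/96)
obs 7: x=-1 → posterior Inverse-Gamma(49/10, 6539/96)
obs 8: x=3/4 → posterior Inverse-Gamma(27/5, 3283/48)
obs 9: x=7/2 → posterior Inverse-Gamma(59/10, 3379/48)
obs 10: x=-4 → posterior Inverse-Gamma(32/5, 4105/48)
obs 11: x=-2 → posterior Inverse-Gamma(69/10, 4399/48)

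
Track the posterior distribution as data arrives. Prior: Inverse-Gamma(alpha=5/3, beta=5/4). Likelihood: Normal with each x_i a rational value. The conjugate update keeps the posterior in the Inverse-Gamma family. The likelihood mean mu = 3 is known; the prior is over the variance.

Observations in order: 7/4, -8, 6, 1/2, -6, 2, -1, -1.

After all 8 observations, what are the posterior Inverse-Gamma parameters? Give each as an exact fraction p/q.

alpha=17/3, beta=4069/32

obs 1: x=7/4 → posterior Inverse-Gamma(13/6, 65/32)
obs 2: x=-8 → posterior Inverse-Gamma(8/3, 2001/32)
obs 3: x=6 → posterior Inverse-Gamma(19/6, 2145/32)
obs 4: x=1/2 → posterior Inverse-Gamma(11/3, 2245/32)
obs 5: x=-6 → posterior Inverse-Gamma(25/6, 3541/32)
obs 6: x=2 → posterior Inverse-Gamma(14/3, 3557/32)
obs 7: x=-1 → posterior Inverse-Gamma(31/6, 3813/32)
obs 8: x=-1 → posterior Inverse-Gamma(17/3, 4069/32)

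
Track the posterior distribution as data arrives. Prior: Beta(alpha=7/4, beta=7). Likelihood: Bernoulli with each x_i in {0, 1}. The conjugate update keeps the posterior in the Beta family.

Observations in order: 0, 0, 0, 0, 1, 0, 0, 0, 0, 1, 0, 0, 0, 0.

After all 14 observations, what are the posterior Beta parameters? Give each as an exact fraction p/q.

obs 1: x=0 → posterior Beta(7/4, 8)
obs 2: x=0 → posterior Beta(7/4, 9)
obs 3: x=0 → posterior Beta(7/4, 10)
obs 4: x=0 → posterior Beta(7/4, 11)
obs 5: x=1 → posterior Beta(11/4, 11)
obs 6: x=0 → posterior Beta(11/4, 12)
obs 7: x=0 → posterior Beta(11/4, 13)
obs 8: x=0 → posterior Beta(11/4, 14)
obs 9: x=0 → posterior Beta(11/4, 15)
obs 10: x=1 → posterior Beta(15/4, 15)
obs 11: x=0 → posterior Beta(15/4, 16)
obs 12: x=0 → posterior Beta(15/4, 17)
obs 13: x=0 → posterior Beta(15/4, 18)
obs 14: x=0 → posterior Beta(15/4, 19)

alpha=15/4, beta=19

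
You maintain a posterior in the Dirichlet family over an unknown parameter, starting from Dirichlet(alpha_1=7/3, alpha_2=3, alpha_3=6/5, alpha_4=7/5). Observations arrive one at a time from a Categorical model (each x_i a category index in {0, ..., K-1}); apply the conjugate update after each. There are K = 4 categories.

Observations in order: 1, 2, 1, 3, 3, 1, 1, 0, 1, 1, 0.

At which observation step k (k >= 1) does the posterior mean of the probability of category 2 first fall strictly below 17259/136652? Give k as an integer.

k = 10

obs 1: x=1 → posterior Dirichlet(7/3, 4, 6/5, 7/5)
obs 2: x=2 → posterior Dirichlet(7/3, 4, 11/5, 7/5)
obs 3: x=1 → posterior Dirichlet(7/3, 5, 11/5, 7/5)
obs 4: x=3 → posterior Dirichlet(7/3, 5, 11/5, 12/5)
obs 5: x=3 → posterior Dirichlet(7/3, 5, 11/5, 17/5)
obs 6: x=1 → posterior Dirichlet(7/3, 6, 11/5, 17/5)
obs 7: x=1 → posterior Dirichlet(7/3, 7, 11/5, 17/5)
obs 8: x=0 → posterior Dirichlet(10/3, 7, 11/5, 17/5)
obs 9: x=1 → posterior Dirichlet(10/3, 8, 11/5, 17/5)
obs 10: x=1 → posterior Dirichlet(10/3, 9, 11/5, 17/5)
obs 11: x=0 → posterior Dirichlet(13/3, 9, 11/5, 17/5)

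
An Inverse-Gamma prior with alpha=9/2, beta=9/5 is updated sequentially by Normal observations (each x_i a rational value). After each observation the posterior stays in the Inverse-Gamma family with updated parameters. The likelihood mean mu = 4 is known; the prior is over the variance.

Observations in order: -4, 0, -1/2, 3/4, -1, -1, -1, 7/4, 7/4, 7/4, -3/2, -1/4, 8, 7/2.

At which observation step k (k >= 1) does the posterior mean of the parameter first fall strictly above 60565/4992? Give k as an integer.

k = 6

obs 1: x=-4 → posterior Inverse-Gamma(5, 169/5)
obs 2: x=0 → posterior Inverse-Gamma(11/2, 209/5)
obs 3: x=-1/2 → posterior Inverse-Gamma(6, 2077/40)
obs 4: x=3/4 → posterior Inverse-Gamma(13/2, 9153/160)
obs 5: x=-1 → posterior Inverse-Gamma(7, 11153/160)
obs 6: x=-1 → posterior Inverse-Gamma(15/2, 13153/160)
obs 7: x=-1 → posterior Inverse-Gamma(8, 15153/160)
obs 8: x=7/4 → posterior Inverse-Gamma(17/2, 7779/80)
obs 9: x=7/4 → posterior Inverse-Gamma(9, 15963/160)
obs 10: x=7/4 → posterior Inverse-Gamma(19/2, 1023/10)
obs 11: x=-3/2 → posterior Inverse-Gamma(10, 4697/40)
obs 12: x=-1/4 → posterior Inverse-Gamma(21/2, 20233/160)
obs 13: x=8 → posterior Inverse-Gamma(11, 21513/160)
obs 14: x=7/2 → posterior Inverse-Gamma(23/2, 21533/160)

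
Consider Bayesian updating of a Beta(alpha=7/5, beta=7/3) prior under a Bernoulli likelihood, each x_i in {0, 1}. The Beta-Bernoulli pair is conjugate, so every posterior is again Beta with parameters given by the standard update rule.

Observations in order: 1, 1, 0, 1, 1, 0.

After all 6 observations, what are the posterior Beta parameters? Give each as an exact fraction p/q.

obs 1: x=1 → posterior Beta(12/5, 7/3)
obs 2: x=1 → posterior Beta(17/5, 7/3)
obs 3: x=0 → posterior Beta(17/5, 10/3)
obs 4: x=1 → posterior Beta(22/5, 10/3)
obs 5: x=1 → posterior Beta(27/5, 10/3)
obs 6: x=0 → posterior Beta(27/5, 13/3)

alpha=27/5, beta=13/3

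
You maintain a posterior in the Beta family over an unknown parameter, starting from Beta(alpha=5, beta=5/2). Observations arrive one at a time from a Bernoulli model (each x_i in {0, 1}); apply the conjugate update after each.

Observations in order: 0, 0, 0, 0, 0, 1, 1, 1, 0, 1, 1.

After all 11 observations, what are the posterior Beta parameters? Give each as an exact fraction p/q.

obs 1: x=0 → posterior Beta(5, 7/2)
obs 2: x=0 → posterior Beta(5, 9/2)
obs 3: x=0 → posterior Beta(5, 11/2)
obs 4: x=0 → posterior Beta(5, 13/2)
obs 5: x=0 → posterior Beta(5, 15/2)
obs 6: x=1 → posterior Beta(6, 15/2)
obs 7: x=1 → posterior Beta(7, 15/2)
obs 8: x=1 → posterior Beta(8, 15/2)
obs 9: x=0 → posterior Beta(8, 17/2)
obs 10: x=1 → posterior Beta(9, 17/2)
obs 11: x=1 → posterior Beta(10, 17/2)

alpha=10, beta=17/2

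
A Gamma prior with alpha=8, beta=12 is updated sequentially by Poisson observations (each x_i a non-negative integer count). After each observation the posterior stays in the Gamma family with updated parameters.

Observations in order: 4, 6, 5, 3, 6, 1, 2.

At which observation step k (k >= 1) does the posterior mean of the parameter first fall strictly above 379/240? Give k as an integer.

k = 4

obs 1: x=4 → posterior Gamma(12, 13)
obs 2: x=6 → posterior Gamma(18, 14)
obs 3: x=5 → posterior Gamma(23, 15)
obs 4: x=3 → posterior Gamma(26, 16)
obs 5: x=6 → posterior Gamma(32, 17)
obs 6: x=1 → posterior Gamma(33, 18)
obs 7: x=2 → posterior Gamma(35, 19)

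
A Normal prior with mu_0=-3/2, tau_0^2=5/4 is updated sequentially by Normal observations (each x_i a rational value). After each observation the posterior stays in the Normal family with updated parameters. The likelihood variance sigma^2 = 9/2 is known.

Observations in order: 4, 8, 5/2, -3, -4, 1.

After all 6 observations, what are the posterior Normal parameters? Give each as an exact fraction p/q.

mu_0=31/96, tau_0^2=15/32

obs 1: x=4 → posterior Normal(-7/23, 45/46)
obs 2: x=8 → posterior Normal(33/28, 45/56)
obs 3: x=5/2 → posterior Normal(91/66, 15/22)
obs 4: x=-3 → posterior Normal(61/76, 45/76)
obs 5: x=-4 → posterior Normal(21/86, 45/86)
obs 6: x=1 → posterior Normal(31/96, 15/32)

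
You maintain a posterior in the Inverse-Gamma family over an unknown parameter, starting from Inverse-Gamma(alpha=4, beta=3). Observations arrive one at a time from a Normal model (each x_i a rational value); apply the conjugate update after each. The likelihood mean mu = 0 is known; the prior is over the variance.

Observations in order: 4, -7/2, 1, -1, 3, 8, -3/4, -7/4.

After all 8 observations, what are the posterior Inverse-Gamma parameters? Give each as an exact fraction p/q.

alpha=8, beta=903/16

obs 1: x=4 → posterior Inverse-Gamma(9/2, 11)
obs 2: x=-7/2 → posterior Inverse-Gamma(5, 137/8)
obs 3: x=1 → posterior Inverse-Gamma(11/2, 141/8)
obs 4: x=-1 → posterior Inverse-Gamma(6, 145/8)
obs 5: x=3 → posterior Inverse-Gamma(13/2, 181/8)
obs 6: x=8 → posterior Inverse-Gamma(7, 437/8)
obs 7: x=-3/4 → posterior Inverse-Gamma(15/2, 1757/32)
obs 8: x=-7/4 → posterior Inverse-Gamma(8, 903/16)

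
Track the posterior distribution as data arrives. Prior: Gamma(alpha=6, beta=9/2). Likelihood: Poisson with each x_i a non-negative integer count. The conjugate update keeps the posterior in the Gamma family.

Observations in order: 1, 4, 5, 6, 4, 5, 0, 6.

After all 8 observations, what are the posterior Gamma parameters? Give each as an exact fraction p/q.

alpha=37, beta=25/2

obs 1: x=1 → posterior Gamma(7, 11/2)
obs 2: x=4 → posterior Gamma(11, 13/2)
obs 3: x=5 → posterior Gamma(16, 15/2)
obs 4: x=6 → posterior Gamma(22, 17/2)
obs 5: x=4 → posterior Gamma(26, 19/2)
obs 6: x=5 → posterior Gamma(31, 21/2)
obs 7: x=0 → posterior Gamma(31, 23/2)
obs 8: x=6 → posterior Gamma(37, 25/2)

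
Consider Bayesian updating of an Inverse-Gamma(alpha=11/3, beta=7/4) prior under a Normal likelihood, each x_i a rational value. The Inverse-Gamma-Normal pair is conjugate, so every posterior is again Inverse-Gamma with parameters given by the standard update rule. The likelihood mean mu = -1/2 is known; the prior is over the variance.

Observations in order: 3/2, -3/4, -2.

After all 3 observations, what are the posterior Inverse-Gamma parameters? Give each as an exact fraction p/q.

alpha=31/6, beta=157/32

obs 1: x=3/2 → posterior Inverse-Gamma(25/6, 15/4)
obs 2: x=-3/4 → posterior Inverse-Gamma(14/3, 121/32)
obs 3: x=-2 → posterior Inverse-Gamma(31/6, 157/32)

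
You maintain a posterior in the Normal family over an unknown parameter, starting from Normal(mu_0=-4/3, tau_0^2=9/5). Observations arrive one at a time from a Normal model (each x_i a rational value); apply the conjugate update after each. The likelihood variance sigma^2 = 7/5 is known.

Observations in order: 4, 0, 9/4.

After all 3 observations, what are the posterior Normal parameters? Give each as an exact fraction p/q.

mu_0=563/408, tau_0^2=63/170

obs 1: x=4 → posterior Normal(5/3, 63/80)
obs 2: x=0 → posterior Normal(16/15, 63/125)
obs 3: x=9/4 → posterior Normal(563/408, 63/170)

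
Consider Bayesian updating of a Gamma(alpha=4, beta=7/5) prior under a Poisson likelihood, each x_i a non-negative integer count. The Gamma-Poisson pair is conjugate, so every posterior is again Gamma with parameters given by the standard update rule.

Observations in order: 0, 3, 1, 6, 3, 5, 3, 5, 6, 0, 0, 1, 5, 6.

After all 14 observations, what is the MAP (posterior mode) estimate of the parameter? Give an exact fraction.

235/77

obs 1: x=0 → posterior Gamma(4, 12/5)
obs 2: x=3 → posterior Gamma(7, 17/5)
obs 3: x=1 → posterior Gamma(8, 22/5)
obs 4: x=6 → posterior Gamma(14, 27/5)
obs 5: x=3 → posterior Gamma(17, 32/5)
obs 6: x=5 → posterior Gamma(22, 37/5)
obs 7: x=3 → posterior Gamma(25, 42/5)
obs 8: x=5 → posterior Gamma(30, 47/5)
obs 9: x=6 → posterior Gamma(36, 52/5)
obs 10: x=0 → posterior Gamma(36, 57/5)
obs 11: x=0 → posterior Gamma(36, 62/5)
obs 12: x=1 → posterior Gamma(37, 67/5)
obs 13: x=5 → posterior Gamma(42, 72/5)
obs 14: x=6 → posterior Gamma(48, 77/5)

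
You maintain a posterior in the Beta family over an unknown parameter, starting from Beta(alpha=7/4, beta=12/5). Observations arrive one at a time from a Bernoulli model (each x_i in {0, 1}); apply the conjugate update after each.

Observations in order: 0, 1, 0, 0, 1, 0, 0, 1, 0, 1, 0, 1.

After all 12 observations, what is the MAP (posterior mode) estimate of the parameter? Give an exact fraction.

115/283

obs 1: x=0 → posterior Beta(7/4, 17/5)
obs 2: x=1 → posterior Beta(11/4, 17/5)
obs 3: x=0 → posterior Beta(11/4, 22/5)
obs 4: x=0 → posterior Beta(11/4, 27/5)
obs 5: x=1 → posterior Beta(15/4, 27/5)
obs 6: x=0 → posterior Beta(15/4, 32/5)
obs 7: x=0 → posterior Beta(15/4, 37/5)
obs 8: x=1 → posterior Beta(19/4, 37/5)
obs 9: x=0 → posterior Beta(19/4, 42/5)
obs 10: x=1 → posterior Beta(23/4, 42/5)
obs 11: x=0 → posterior Beta(23/4, 47/5)
obs 12: x=1 → posterior Beta(27/4, 47/5)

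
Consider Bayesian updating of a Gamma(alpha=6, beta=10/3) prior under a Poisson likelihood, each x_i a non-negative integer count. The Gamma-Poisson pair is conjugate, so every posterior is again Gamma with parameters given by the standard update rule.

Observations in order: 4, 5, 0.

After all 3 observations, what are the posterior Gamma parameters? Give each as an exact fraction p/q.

obs 1: x=4 → posterior Gamma(10, 13/3)
obs 2: x=5 → posterior Gamma(15, 16/3)
obs 3: x=0 → posterior Gamma(15, 19/3)

alpha=15, beta=19/3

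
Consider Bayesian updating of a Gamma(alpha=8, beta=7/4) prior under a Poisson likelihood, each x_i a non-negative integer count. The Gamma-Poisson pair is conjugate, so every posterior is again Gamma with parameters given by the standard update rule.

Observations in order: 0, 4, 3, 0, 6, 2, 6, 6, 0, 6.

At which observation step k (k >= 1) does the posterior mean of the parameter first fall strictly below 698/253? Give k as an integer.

k = 4

obs 1: x=0 → posterior Gamma(8, 11/4)
obs 2: x=4 → posterior Gamma(12, 15/4)
obs 3: x=3 → posterior Gamma(15, 19/4)
obs 4: x=0 → posterior Gamma(15, 23/4)
obs 5: x=6 → posterior Gamma(21, 27/4)
obs 6: x=2 → posterior Gamma(23, 31/4)
obs 7: x=6 → posterior Gamma(29, 35/4)
obs 8: x=6 → posterior Gamma(35, 39/4)
obs 9: x=0 → posterior Gamma(35, 43/4)
obs 10: x=6 → posterior Gamma(41, 47/4)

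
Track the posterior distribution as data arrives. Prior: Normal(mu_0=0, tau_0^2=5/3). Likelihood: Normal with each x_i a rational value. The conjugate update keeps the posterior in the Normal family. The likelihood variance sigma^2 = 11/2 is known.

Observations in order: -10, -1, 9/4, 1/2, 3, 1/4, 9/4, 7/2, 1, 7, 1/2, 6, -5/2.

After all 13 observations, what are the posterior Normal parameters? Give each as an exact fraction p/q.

obs 1: x=-10 → posterior Normal(-100/43, 55/43)
obs 2: x=-1 → posterior Normal(-110/53, 55/53)
obs 3: x=9/4 → posterior Normal(-25/18, 55/63)
obs 4: x=1/2 → posterior Normal(-165/146, 55/73)
obs 5: x=3 → posterior Normal(-105/166, 55/83)
obs 6: x=1/4 → posterior Normal(-50/93, 55/93)
obs 7: x=9/4 → posterior Normal(-55/206, 55/103)
obs 8: x=7/2 → posterior Normal(15/226, 55/113)
obs 9: x=1 → posterior Normal(35/246, 55/123)
obs 10: x=7 → posterior Normal(25/38, 55/133)
obs 11: x=1/2 → posterior Normal(185/286, 5/13)
obs 12: x=6 → posterior Normal(305/306, 55/153)
obs 13: x=-5/2 → posterior Normal(255/326, 55/163)

mu_0=255/326, tau_0^2=55/163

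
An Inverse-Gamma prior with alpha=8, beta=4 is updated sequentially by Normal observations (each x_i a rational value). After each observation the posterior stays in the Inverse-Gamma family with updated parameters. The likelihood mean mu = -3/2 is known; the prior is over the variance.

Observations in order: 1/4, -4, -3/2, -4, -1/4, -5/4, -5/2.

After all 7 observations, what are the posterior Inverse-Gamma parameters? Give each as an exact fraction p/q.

obs 1: x=1/4 → posterior Inverse-Gamma(17/2, 177/32)
obs 2: x=-4 → posterior Inverse-Gamma(9, 277/32)
obs 3: x=-3/2 → posterior Inverse-Gamma(19/2, 277/32)
obs 4: x=-4 → posterior Inverse-Gamma(10, 377/32)
obs 5: x=-1/4 → posterior Inverse-Gamma(21/2, 201/16)
obs 6: x=-5/4 → posterior Inverse-Gamma(11, 403/32)
obs 7: x=-5/2 → posterior Inverse-Gamma(23/2, 419/32)

alpha=23/2, beta=419/32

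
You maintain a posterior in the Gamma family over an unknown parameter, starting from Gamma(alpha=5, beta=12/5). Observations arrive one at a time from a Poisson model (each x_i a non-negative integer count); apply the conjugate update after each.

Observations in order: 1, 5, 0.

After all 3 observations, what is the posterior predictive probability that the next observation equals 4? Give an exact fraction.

obs 1: x=1 → posterior Gamma(6, 17/5)
obs 2: x=5 → posterior Gamma(11, 22/5)
obs 3: x=0 → posterior Gamma(11, 27/5)

3477887266951299076875/37778931862957161709568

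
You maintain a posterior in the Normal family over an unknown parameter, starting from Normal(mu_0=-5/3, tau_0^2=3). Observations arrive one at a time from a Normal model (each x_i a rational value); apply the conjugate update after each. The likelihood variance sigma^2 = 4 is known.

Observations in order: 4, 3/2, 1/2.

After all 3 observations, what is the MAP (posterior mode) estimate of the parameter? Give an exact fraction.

obs 1: x=4 → posterior Normal(16/21, 12/7)
obs 2: x=3/2 → posterior Normal(59/60, 6/5)
obs 3: x=1/2 → posterior Normal(34/39, 12/13)

34/39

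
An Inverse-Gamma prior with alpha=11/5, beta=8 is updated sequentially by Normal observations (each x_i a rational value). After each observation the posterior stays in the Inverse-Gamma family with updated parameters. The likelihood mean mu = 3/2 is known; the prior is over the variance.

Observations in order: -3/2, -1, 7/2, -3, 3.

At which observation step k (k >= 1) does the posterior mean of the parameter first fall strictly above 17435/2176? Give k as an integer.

obs 1: x=-3/2 → posterior Inverse-Gamma(27/10, 25/2)
obs 2: x=-1 → posterior Inverse-Gamma(16/5, 125/8)
obs 3: x=7/2 → posterior Inverse-Gamma(37/10, 141/8)
obs 4: x=-3 → posterior Inverse-Gamma(21/5, 111/4)
obs 5: x=3 → posterior Inverse-Gamma(47/10, 231/8)

k = 4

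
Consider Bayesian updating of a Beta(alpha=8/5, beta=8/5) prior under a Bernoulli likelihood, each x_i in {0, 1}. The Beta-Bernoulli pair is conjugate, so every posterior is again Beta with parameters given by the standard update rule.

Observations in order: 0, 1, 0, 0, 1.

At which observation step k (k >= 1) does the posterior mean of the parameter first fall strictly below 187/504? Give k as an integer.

obs 1: x=0 → posterior Beta(8/5, 13/5)
obs 2: x=1 → posterior Beta(13/5, 13/5)
obs 3: x=0 → posterior Beta(13/5, 18/5)
obs 4: x=0 → posterior Beta(13/5, 23/5)
obs 5: x=1 → posterior Beta(18/5, 23/5)

k = 4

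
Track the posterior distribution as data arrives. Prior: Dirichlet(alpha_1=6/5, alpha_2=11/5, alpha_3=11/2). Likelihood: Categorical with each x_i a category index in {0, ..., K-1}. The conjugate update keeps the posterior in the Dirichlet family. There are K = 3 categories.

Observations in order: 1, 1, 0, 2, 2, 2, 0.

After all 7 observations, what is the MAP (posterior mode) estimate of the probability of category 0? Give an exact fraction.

obs 1: x=1 → posterior Dirichlet(6/5, 16/5, 11/2)
obs 2: x=1 → posterior Dirichlet(6/5, 21/5, 11/2)
obs 3: x=0 → posterior Dirichlet(11/5, 21/5, 11/2)
obs 4: x=2 → posterior Dirichlet(11/5, 21/5, 13/2)
obs 5: x=2 → posterior Dirichlet(11/5, 21/5, 15/2)
obs 6: x=2 → posterior Dirichlet(11/5, 21/5, 17/2)
obs 7: x=0 → posterior Dirichlet(16/5, 21/5, 17/2)

22/129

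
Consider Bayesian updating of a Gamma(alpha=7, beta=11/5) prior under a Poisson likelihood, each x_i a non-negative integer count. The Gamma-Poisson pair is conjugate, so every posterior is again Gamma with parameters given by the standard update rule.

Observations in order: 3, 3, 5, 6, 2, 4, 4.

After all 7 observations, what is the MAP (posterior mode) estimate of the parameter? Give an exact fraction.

obs 1: x=3 → posterior Gamma(10, 16/5)
obs 2: x=3 → posterior Gamma(13, 21/5)
obs 3: x=5 → posterior Gamma(18, 26/5)
obs 4: x=6 → posterior Gamma(24, 31/5)
obs 5: x=2 → posterior Gamma(26, 36/5)
obs 6: x=4 → posterior Gamma(30, 41/5)
obs 7: x=4 → posterior Gamma(34, 46/5)

165/46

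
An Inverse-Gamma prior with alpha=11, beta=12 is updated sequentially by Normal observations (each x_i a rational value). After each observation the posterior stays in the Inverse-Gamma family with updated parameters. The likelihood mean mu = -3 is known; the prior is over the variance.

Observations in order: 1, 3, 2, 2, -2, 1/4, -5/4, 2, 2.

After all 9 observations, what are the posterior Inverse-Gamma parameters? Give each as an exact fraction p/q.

obs 1: x=1 → posterior Inverse-Gamma(23/2, 20)
obs 2: x=3 → posterior Inverse-Gamma(12, 38)
obs 3: x=2 → posterior Inverse-Gamma(25/2, 101/2)
obs 4: x=2 → posterior Inverse-Gamma(13, 63)
obs 5: x=-2 → posterior Inverse-Gamma(27/2, 127/2)
obs 6: x=1/4 → posterior Inverse-Gamma(14, 2201/32)
obs 7: x=-5/4 → posterior Inverse-Gamma(29/2, 1125/16)
obs 8: x=2 → posterior Inverse-Gamma(15, 1325/16)
obs 9: x=2 → posterior Inverse-Gamma(31/2, 1525/16)

alpha=31/2, beta=1525/16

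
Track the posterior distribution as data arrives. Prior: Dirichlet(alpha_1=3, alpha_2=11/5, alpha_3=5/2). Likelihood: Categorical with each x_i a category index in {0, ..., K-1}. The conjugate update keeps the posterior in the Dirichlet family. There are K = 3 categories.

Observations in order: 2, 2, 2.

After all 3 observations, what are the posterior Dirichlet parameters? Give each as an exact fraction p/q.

alpha_1=3, alpha_2=11/5, alpha_3=11/2

obs 1: x=2 → posterior Dirichlet(3, 11/5, 7/2)
obs 2: x=2 → posterior Dirichlet(3, 11/5, 9/2)
obs 3: x=2 → posterior Dirichlet(3, 11/5, 11/2)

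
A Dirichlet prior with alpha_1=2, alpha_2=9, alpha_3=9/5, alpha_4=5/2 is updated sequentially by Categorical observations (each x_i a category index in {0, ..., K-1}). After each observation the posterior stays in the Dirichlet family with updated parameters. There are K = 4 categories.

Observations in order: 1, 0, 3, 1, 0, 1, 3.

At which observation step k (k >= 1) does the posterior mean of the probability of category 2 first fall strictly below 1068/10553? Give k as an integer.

k = 3

obs 1: x=1 → posterior Dirichlet(2, 10, 9/5, 5/2)
obs 2: x=0 → posterior Dirichlet(3, 10, 9/5, 5/2)
obs 3: x=3 → posterior Dirichlet(3, 10, 9/5, 7/2)
obs 4: x=1 → posterior Dirichlet(3, 11, 9/5, 7/2)
obs 5: x=0 → posterior Dirichlet(4, 11, 9/5, 7/2)
obs 6: x=1 → posterior Dirichlet(4, 12, 9/5, 7/2)
obs 7: x=3 → posterior Dirichlet(4, 12, 9/5, 9/2)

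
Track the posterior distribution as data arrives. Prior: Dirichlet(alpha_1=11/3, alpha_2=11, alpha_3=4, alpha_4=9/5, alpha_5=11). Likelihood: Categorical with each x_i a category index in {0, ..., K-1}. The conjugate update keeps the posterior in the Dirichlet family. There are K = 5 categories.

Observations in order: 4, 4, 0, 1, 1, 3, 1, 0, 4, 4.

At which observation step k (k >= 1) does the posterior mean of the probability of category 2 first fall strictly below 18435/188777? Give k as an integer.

k = 10

obs 1: x=4 → posterior Dirichlet(11/3, 11, 4, 9/5, 12)
obs 2: x=4 → posterior Dirichlet(11/3, 11, 4, 9/5, 13)
obs 3: x=0 → posterior Dirichlet(14/3, 11, 4, 9/5, 13)
obs 4: x=1 → posterior Dirichlet(14/3, 12, 4, 9/5, 13)
obs 5: x=1 → posterior Dirichlet(14/3, 13, 4, 9/5, 13)
obs 6: x=3 → posterior Dirichlet(14/3, 13, 4, 14/5, 13)
obs 7: x=1 → posterior Dirichlet(14/3, 14, 4, 14/5, 13)
obs 8: x=0 → posterior Dirichlet(17/3, 14, 4, 14/5, 13)
obs 9: x=4 → posterior Dirichlet(17/3, 14, 4, 14/5, 14)
obs 10: x=4 → posterior Dirichlet(17/3, 14, 4, 14/5, 15)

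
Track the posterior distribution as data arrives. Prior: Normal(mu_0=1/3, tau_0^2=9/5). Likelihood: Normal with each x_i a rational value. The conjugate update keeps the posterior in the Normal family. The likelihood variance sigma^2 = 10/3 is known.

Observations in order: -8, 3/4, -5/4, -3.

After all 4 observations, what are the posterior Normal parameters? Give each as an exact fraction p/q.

mu_0=-1763/948, tau_0^2=45/79

obs 1: x=-8 → posterior Normal(-598/231, 90/77)
obs 2: x=3/4 → posterior Normal(-2149/1248, 45/52)
obs 3: x=-5/4 → posterior Normal(-1277/786, 90/131)
obs 4: x=-3 → posterior Normal(-1763/948, 45/79)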